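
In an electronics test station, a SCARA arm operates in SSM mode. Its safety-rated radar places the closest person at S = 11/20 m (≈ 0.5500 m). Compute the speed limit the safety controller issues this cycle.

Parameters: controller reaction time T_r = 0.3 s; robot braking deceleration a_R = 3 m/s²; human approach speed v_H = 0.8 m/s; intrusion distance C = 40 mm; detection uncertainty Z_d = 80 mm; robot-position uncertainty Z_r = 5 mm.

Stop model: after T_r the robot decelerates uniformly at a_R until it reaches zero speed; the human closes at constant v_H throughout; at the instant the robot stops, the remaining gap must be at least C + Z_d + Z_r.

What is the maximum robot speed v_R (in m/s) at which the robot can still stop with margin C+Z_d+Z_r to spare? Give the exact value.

quadratic (1/6)·v² + (17/30)·v + (-37/200) = 0
  disc = (17/30)² − 4·(1/6)·(-37/200) = 4/9 ; √disc = 2/3
  v_R = (−(17/30) + 2/3) / (2·(1/6)) = 3/10 m/s
check:
stop time T_s = (3/10)/3 = 0.1000 s
robot in T_r: 0.3000·0.3000 = 0.0900 m
braking distance = 0.3000²/(2·3.0000) = 0.0150 m
human over T_r+T_s: 0.8000·(0.3000+0.1000) = 0.3200 m
residual clearance needed = 0.0400+0.0800+0.0050 = 0.1250 m
sum ≈ 0.0900+0.0150+0.3200+0.1250 ≈ 0.5500 m = S ✓

v_R_max = 3/10 m/s = 0.3000 m/s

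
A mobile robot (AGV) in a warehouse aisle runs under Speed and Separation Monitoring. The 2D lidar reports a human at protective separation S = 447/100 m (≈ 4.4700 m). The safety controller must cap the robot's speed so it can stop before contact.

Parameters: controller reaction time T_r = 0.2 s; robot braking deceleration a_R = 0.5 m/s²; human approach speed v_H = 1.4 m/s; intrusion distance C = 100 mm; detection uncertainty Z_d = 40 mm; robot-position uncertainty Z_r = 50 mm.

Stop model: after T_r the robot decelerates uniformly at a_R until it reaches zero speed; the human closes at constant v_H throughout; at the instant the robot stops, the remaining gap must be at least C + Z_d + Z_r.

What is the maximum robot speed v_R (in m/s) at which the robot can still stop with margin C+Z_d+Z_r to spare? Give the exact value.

v_R_max = 1 m/s = 1.0000 m/s

collect terms ⇒ (1)·v_R² + (3)·v_R + (-4) = 0
  disc = (3)² − 4·(1)·(-4) = 25 ; √disc = 5
  v_R = (−(3) + 5) / (2·(1)) = 1 m/s
check:
stop time T_s = 1/(1/2) = 2.0000 s
robot covers v_R·T_r = 1.0000·0.2000 = 0.2000 m before braking
robot covers 1.0000·2.0000 − ½·0.5000·2.0000² = 1.0000 m while stopping
person approaches 1.4000·(0.2000+2.0000) = 3.0800 m
C+Z_d+Z_r = 0.1000+0.0400+0.0500 = 0.1900 m
sum ≈ 0.2000+1.0000+3.0800+0.1900 ≈ 4.4700 m = S ✓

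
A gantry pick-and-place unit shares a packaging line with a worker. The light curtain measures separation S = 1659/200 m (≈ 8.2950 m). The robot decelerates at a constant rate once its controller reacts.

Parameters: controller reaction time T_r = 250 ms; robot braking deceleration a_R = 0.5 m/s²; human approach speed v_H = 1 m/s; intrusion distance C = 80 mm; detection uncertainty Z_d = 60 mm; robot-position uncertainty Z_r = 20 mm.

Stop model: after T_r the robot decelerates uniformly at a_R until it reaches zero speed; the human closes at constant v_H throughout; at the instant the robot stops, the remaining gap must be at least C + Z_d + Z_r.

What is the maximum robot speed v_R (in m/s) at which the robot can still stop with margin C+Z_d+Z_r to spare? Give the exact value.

collect terms ⇒ (1)·v_R² + (9/4)·v_R + (-1577/200) = 0
  disc = (9/4)² − 4·(1)·(-1577/200) = 14641/400 ; √disc = 121/20
  v_R = (−(9/4) + 121/20) / (2·(1)) = 19/10 m/s
check:
braking lasts T_s = (19/10)/(1/2) = 3.8000 s
robot covers v_R·T_r = 1.9000·0.2500 = 0.4750 m before braking
braking distance = 1.9000²/(2·0.5000) = 3.6100 m
human over T_r+T_s: 1.0000·(0.2500+3.8000) = 4.0500 m
margins: 0.0800+0.0600+0.0200 = 0.1600 m
sum ≈ 0.4750+3.6100+4.0500+0.1600 ≈ 8.2950 m = S ✓

v_R_max = 19/10 m/s = 1.9000 m/s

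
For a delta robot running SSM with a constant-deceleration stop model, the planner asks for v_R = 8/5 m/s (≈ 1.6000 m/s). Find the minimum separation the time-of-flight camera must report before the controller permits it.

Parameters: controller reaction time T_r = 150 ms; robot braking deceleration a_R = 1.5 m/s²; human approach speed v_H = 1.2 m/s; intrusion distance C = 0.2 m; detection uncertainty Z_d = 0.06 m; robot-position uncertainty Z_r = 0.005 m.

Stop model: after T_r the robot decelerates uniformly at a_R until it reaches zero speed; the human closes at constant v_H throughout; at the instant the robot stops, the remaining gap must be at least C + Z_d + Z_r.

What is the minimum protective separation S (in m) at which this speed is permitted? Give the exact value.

S_min = 1691/600 m = 2.8183 m

braking lasts T_s = (8/5)/(3/2) = 1.0667 s
reaction-phase robot travel = 1.6000·0.1500 = 0.2400 m
braking distance = 1.6000²/(2·1.5000) = 0.8533 m
human closes 1.2000·1.2167 = 1.4600 m
C+Z_d+Z_r = 0.2000+0.0600+0.0050 = 0.2650 m
S_min ≈ 0.2400+0.8533+1.4600+0.2650  ⇒  S_min = 1691/600 m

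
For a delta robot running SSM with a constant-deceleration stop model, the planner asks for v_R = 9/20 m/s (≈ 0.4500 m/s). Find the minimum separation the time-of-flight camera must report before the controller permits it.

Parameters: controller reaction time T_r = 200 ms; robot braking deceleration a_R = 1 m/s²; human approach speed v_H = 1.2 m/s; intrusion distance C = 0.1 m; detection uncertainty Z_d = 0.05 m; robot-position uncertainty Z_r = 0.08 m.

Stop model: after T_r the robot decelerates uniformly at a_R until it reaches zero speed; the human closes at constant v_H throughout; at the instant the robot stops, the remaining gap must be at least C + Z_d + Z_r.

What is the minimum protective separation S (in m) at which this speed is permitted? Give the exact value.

T_s = v_R/a_R = (9/20)/1 = 0.4500 s
robot covers v_R·T_r = 0.4500·0.2000 = 0.0900 m before braking
robot under decel: 0.4500²/(2·1.0000) = 0.1013 m
person approaches 1.2000·(0.2000+0.4500) = 0.7800 m
C+Z_d+Z_r = 0.1000+0.0500+0.0800 = 0.2300 m
S_min ≈ 0.0900+0.1013+0.7800+0.2300  ⇒  S_min = 961/800 m

S_min = 961/800 m = 1.2012 m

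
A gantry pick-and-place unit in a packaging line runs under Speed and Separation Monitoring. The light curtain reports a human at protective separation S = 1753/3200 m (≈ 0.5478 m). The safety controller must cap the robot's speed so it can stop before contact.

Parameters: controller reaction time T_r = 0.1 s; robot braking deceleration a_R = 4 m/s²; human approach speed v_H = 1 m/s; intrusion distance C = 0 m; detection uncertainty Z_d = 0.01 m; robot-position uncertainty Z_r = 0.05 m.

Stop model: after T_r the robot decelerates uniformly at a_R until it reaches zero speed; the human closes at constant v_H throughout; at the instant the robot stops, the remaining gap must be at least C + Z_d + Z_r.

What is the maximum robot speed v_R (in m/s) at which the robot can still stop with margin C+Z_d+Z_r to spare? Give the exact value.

v_R_max = 17/20 m/s = 0.8500 m/s

quadratic (1/8)·v² + (7/20)·v + (-1241/3200) = 0
  disc = (7/20)² − 4·(1/8)·(-1241/3200) = 81/256 ; √disc = 9/16
  v_R = (−(7/20) + 9/16) / (2·(1/8)) = 17/20 m/s
check:
braking lasts T_s = (17/20)/4 = 0.2125 s
robot in T_r: 0.8500·0.1000 = 0.0850 m
robot under decel: 0.8500²/(2·4.0000) = 0.0903 m
human over T_r+T_s: 1.0000·(0.1000+0.2125) = 0.3125 m
margins: 0.0000+0.0100+0.0500 = 0.0600 m
sum ≈ 0.0850+0.0903+0.3125+0.0600 ≈ 0.5478 m = S ✓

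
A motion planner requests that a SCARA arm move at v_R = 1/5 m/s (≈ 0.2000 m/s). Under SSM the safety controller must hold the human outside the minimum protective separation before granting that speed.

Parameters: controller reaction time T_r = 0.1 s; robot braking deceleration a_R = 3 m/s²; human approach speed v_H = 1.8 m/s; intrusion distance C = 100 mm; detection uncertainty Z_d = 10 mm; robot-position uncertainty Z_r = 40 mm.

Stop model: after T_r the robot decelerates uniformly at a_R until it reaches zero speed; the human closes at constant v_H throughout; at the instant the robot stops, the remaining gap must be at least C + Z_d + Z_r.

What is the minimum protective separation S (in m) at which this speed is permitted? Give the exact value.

S_min = 143/300 m = 0.4767 m

stop time T_s = (1/5)/3 = 0.0667 s
reaction-phase robot travel = 0.2000·0.1000 = 0.0200 m
robot under decel: 0.2000²/(2·3.0000) = 0.0067 m
human closes 1.8000·0.1667 = 0.3000 m
C+Z_d+Z_r = 0.1000+0.0100+0.0400 = 0.1500 m
S_min ≈ 0.0200+0.0067+0.3000+0.1500  ⇒  S_min = 143/300 m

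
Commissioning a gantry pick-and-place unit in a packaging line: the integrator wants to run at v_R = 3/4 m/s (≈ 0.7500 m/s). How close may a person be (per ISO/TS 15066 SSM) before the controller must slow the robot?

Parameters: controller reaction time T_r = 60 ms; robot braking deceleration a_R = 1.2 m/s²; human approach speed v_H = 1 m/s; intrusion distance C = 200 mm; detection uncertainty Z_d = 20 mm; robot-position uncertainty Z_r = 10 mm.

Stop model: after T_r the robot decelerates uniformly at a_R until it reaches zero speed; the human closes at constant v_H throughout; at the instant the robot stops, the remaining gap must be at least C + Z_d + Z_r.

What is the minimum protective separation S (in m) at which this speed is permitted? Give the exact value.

T_s = v_R/a_R = (3/4)/(6/5) = 0.6250 s
robot covers v_R·T_r = 0.7500·0.0600 = 0.0450 m before braking
robot under decel: 0.7500²/(2·1.2000) = 0.2344 m
human closes 1.0000·0.6850 = 0.6850 m
residual clearance needed = 0.2000+0.0200+0.0100 = 0.2300 m
S_min ≈ 0.0450+0.2344+0.6850+0.2300  ⇒  S_min = 1911/1600 m

S_min = 1911/1600 m = 1.1944 m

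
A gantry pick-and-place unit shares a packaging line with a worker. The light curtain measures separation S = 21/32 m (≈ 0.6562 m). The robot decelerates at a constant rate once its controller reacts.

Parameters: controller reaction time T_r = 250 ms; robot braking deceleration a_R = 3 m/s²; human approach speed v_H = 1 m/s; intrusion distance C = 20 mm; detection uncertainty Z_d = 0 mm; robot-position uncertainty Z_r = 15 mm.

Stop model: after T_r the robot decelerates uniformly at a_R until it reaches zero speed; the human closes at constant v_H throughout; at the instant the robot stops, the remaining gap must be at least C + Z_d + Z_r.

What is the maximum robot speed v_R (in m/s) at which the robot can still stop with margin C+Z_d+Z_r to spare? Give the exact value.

collect terms ⇒ (1/6)·v_R² + (7/12)·v_R + (-297/800) = 0
  disc = (7/12)² − 4·(1/6)·(-297/800) = 529/900 ; √disc = 23/30
  v_R = (−(7/12) + 23/30) / (2·(1/6)) = 11/20 m/s
check:
T_s = v_R/a_R = (11/20)/3 = 0.1833 s
robot covers v_R·T_r = 0.5500·0.2500 = 0.1375 m before braking
robot under decel: 0.5500²/(2·3.0000) = 0.0504 m
person approaches 1.0000·(0.2500+0.1833) = 0.4333 m
residual clearance needed = 0.0200+0.0000+0.0150 = 0.0350 m
sum ≈ 0.1375+0.0504+0.4333+0.0350 ≈ 0.6562 m = S ✓

v_R_max = 11/20 m/s = 0.5500 m/s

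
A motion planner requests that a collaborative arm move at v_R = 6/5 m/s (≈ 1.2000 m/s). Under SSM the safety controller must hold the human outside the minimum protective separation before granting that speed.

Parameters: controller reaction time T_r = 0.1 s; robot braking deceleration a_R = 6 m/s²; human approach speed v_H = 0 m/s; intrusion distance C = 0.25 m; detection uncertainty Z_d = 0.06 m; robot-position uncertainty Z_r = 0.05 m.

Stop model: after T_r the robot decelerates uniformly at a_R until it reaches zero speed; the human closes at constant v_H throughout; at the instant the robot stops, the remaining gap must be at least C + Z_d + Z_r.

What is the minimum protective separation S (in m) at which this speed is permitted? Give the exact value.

stop time T_s = (6/5)/6 = 0.2000 s
robot in T_r: 1.2000·0.1000 = 0.1200 m
braking distance = 1.2000²/(2·6.0000) = 0.1200 m
person approaches 0.0000·(0.1000+0.2000) = 0.0000 m
residual clearance needed = 0.2500+0.0600+0.0500 = 0.3600 m
S_min ≈ 0.1200+0.1200+0.0000+0.3600  ⇒  S_min = 3/5 m

S_min = 3/5 m = 0.6000 m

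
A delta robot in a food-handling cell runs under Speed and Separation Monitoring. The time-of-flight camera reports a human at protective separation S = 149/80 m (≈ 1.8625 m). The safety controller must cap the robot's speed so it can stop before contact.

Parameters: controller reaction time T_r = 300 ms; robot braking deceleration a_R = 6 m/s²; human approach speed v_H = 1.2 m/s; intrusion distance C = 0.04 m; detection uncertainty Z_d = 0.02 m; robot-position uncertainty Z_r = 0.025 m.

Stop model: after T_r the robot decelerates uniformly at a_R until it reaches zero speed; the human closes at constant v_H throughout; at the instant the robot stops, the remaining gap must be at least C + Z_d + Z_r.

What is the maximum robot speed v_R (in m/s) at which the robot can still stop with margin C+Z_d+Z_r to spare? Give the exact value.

collect terms ⇒ (1/12)·v_R² + (1/2)·v_R + (-567/400) = 0
  disc = (1/2)² − 4·(1/12)·(-567/400) = 289/400 ; √disc = 17/20
  v_R = (−(1/2) + 17/20) / (2·(1/12)) = 21/10 m/s
check:
braking lasts T_s = (21/10)/6 = 0.3500 s
reaction-phase robot travel = 2.1000·0.3000 = 0.6300 m
braking distance = 2.1000²/(2·6.0000) = 0.3675 m
human closes 1.2000·0.6500 = 0.7800 m
C+Z_d+Z_r = 0.0400+0.0200+0.0250 = 0.0850 m
sum ≈ 0.6300+0.3675+0.7800+0.0850 ≈ 1.8625 m = S ✓

v_R_max = 21/10 m/s = 2.1000 m/s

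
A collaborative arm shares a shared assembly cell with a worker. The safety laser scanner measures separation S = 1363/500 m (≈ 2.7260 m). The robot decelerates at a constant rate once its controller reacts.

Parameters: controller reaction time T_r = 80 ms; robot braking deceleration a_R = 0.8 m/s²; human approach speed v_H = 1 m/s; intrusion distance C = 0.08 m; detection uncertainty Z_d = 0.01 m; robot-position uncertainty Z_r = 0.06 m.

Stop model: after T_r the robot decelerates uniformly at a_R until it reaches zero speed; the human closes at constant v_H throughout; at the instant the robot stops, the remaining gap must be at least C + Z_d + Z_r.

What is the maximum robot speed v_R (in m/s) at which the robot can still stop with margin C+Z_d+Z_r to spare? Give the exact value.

collect terms ⇒ (5/8)·v_R² + (133/100)·v_R + (-312/125) = 0
  disc = (133/100)² − 4·(5/8)·(-312/125) = 80089/10000 ; √disc = 283/100
  v_R = (−(133/100) + 283/100) / (2·(5/8)) = 6/5 m/s
check:
braking lasts T_s = (6/5)/(4/5) = 1.5000 s
reaction-phase robot travel = 1.2000·0.0800 = 0.0960 m
robot covers 1.2000·1.5000 − ½·0.8000·1.5000² = 0.9000 m while stopping
human over T_r+T_s: 1.0000·(0.0800+1.5000) = 1.5800 m
margins: 0.0800+0.0100+0.0600 = 0.1500 m
sum ≈ 0.0960+0.9000+1.5800+0.1500 ≈ 2.7260 m = S ✓

v_R_max = 6/5 m/s = 1.2000 m/s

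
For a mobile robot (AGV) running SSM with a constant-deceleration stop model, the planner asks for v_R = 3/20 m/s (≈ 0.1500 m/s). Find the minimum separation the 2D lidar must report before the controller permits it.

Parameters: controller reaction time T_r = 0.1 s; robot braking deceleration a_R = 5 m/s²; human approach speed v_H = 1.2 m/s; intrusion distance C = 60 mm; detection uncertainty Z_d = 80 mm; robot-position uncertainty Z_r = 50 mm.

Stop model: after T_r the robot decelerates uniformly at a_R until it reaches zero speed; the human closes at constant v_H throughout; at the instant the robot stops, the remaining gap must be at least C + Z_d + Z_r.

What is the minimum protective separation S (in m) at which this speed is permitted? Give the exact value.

stop time T_s = (3/20)/5 = 0.0300 s
robot in T_r: 0.1500·0.1000 = 0.0150 m
braking distance = 0.1500²/(2·5.0000) = 0.0022 m
human closes 1.2000·0.1300 = 0.1560 m
margins: 0.0600+0.0800+0.0500 = 0.1900 m
S_min ≈ 0.0150+0.0022+0.1560+0.1900  ⇒  S_min = 1453/4000 m

S_min = 1453/4000 m = 0.3633 m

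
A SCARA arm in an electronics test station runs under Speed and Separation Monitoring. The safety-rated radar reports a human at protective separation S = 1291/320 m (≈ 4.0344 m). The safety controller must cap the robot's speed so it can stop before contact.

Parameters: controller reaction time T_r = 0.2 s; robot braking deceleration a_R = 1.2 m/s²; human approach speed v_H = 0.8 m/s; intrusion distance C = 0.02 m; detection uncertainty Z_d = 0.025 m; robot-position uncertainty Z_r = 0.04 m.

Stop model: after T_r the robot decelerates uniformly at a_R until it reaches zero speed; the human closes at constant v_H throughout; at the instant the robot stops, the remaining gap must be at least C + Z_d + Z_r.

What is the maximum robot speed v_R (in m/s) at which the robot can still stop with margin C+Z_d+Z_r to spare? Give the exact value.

v_R_max = 43/20 m/s = 2.1500 m/s

at the boundary: (5/12)·v² + (13/15)·v + (-6063/1600) = 0
  disc = (13/15)² − 4·(5/12)·(-6063/1600) = 101761/14400 ; √disc = 319/120
  v_R = (−(13/15) + 319/120) / (2·(5/12)) = 43/20 m/s
check:
T_s = v_R/a_R = (43/20)/(6/5) = 1.7917 s
robot in T_r: 2.1500·0.2000 = 0.4300 m
robot under decel: 2.1500²/(2·1.2000) = 1.9260 m
human over T_r+T_s: 0.8000·(0.2000+1.7917) = 1.5933 m
residual clearance needed = 0.0200+0.0250+0.0400 = 0.0850 m
sum ≈ 0.4300+1.9260+1.5933+0.0850 ≈ 4.0344 m = S ✓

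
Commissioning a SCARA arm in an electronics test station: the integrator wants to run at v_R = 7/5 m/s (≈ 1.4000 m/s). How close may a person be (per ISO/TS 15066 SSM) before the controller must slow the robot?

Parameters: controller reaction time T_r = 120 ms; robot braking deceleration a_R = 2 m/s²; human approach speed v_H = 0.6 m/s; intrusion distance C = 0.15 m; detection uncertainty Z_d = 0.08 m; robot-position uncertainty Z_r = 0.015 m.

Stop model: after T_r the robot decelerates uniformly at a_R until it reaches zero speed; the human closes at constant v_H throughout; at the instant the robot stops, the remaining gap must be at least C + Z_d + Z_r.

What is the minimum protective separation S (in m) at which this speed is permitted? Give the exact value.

braking lasts T_s = (7/5)/2 = 0.7000 s
robot in T_r: 1.4000·0.1200 = 0.1680 m
robot covers 1.4000·0.7000 − ½·2.0000·0.7000² = 0.4900 m while stopping
human over T_r+T_s: 0.6000·(0.1200+0.7000) = 0.4920 m
residual clearance needed = 0.1500+0.0800+0.0150 = 0.2450 m
S_min ≈ 0.1680+0.4900+0.4920+0.2450  ⇒  S_min = 279/200 m

S_min = 279/200 m = 1.3950 m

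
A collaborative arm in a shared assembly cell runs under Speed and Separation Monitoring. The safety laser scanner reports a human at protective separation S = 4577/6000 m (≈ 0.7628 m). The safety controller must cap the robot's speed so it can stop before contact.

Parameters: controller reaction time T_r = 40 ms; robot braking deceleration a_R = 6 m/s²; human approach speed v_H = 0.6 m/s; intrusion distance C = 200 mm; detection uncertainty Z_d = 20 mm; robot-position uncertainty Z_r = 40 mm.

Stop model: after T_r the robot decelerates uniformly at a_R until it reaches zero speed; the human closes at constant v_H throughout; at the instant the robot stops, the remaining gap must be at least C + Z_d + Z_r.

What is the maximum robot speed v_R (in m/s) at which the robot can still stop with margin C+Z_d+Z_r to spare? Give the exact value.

v_R_max = 17/10 m/s = 1.7000 m/s

quadratic (1/12)·v² + (7/50)·v + (-2873/6000) = 0
  disc = (7/50)² − 4·(1/12)·(-2873/6000) = 16129/90000 ; √disc = 127/300
  v_R = (−(7/50) + 127/300) / (2·(1/12)) = 17/10 m/s
check:
stop time T_s = (17/10)/6 = 0.2833 s
reaction-phase robot travel = 1.7000·0.0400 = 0.0680 m
robot covers 1.7000·0.2833 − ½·6.0000·0.2833² = 0.2408 m while stopping
human over T_r+T_s: 0.6000·(0.0400+0.2833) = 0.1940 m
C+Z_d+Z_r = 0.2000+0.0200+0.0400 = 0.2600 m
sum ≈ 0.0680+0.2408+0.1940+0.2600 ≈ 0.7628 m = S ✓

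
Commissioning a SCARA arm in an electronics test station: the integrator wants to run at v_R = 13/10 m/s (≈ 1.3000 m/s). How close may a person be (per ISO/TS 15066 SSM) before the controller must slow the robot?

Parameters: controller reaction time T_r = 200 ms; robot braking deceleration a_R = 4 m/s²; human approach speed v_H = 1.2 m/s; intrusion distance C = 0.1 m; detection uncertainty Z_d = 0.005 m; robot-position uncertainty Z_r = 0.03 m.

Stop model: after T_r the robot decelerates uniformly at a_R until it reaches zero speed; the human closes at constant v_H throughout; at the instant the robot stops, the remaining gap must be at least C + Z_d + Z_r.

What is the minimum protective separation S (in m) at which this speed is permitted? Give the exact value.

T_s = v_R/a_R = (13/10)/4 = 0.3250 s
reaction-phase robot travel = 1.3000·0.2000 = 0.2600 m
robot covers 1.3000·0.3250 − ½·4.0000·0.3250² = 0.2112 m while stopping
human closes 1.2000·0.5250 = 0.6300 m
residual clearance needed = 0.1000+0.0050+0.0300 = 0.1350 m
S_min ≈ 0.2600+0.2112+0.6300+0.1350  ⇒  S_min = 989/800 m

S_min = 989/800 m = 1.2363 m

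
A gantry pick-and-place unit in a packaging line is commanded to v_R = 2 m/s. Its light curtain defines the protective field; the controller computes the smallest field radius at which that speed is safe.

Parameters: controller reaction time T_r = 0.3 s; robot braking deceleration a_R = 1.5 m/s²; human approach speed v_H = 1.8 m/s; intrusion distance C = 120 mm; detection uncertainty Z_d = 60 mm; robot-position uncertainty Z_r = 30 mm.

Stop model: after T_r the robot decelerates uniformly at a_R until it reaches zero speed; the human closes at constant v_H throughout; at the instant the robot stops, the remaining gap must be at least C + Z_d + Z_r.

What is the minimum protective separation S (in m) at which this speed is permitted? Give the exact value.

stop time T_s = 2/(3/2) = 1.3333 s
reaction-phase robot travel = 2.0000·0.3000 = 0.6000 m
braking distance = 2.0000²/(2·1.5000) = 1.3333 m
person approaches 1.8000·(0.3000+1.3333) = 2.9400 m
margins: 0.1200+0.0600+0.0300 = 0.2100 m
S_min ≈ 0.6000+1.3333+2.9400+0.2100  ⇒  S_min = 61/12 m

S_min = 61/12 m = 5.0833 m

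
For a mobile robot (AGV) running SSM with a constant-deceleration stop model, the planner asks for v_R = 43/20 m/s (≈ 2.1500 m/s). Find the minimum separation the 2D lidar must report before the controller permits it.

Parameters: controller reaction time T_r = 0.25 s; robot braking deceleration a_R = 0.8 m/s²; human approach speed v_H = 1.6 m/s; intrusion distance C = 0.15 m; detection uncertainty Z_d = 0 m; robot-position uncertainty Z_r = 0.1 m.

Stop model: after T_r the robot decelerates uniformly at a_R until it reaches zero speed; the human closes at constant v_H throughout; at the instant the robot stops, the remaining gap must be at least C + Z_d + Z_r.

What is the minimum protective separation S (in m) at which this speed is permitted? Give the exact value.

stop time T_s = (43/20)/(4/5) = 2.6875 s
robot in T_r: 2.1500·0.2500 = 0.5375 m
robot covers 2.1500·2.6875 − ½·0.8000·2.6875² = 2.8891 m while stopping
human over T_r+T_s: 1.6000·(0.2500+2.6875) = 4.7000 m
margins: 0.1500+0.0000+0.1000 = 0.2500 m
S_min ≈ 0.5375+2.8891+4.7000+0.2500  ⇒  S_min = 5361/640 m

S_min = 5361/640 m = 8.3766 m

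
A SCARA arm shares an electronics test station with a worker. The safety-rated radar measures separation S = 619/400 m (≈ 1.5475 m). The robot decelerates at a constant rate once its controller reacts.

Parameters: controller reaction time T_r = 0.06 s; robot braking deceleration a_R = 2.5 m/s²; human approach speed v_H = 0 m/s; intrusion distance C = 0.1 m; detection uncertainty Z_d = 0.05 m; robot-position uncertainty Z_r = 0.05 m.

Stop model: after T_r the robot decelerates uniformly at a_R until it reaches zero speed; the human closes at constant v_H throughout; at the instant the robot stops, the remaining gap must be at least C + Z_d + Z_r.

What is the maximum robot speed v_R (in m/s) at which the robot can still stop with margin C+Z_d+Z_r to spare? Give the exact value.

quadratic (1/5)·v² + (3/50)·v + (-539/400) = 0
  disc = (3/50)² − 4·(1/5)·(-539/400) = 676/625 ; √disc = 26/25
  v_R = (−(3/50) + 26/25) / (2·(1/5)) = 49/20 m/s
check:
T_s = v_R/a_R = (49/20)/(5/2) = 0.9800 s
reaction-phase robot travel = 2.4500·0.0600 = 0.1470 m
robot under decel: 2.4500²/(2·2.5000) = 1.2005 m
human over T_r+T_s: 0.0000·(0.0600+0.9800) = 0.0000 m
margins: 0.1000+0.0500+0.0500 = 0.2000 m
sum ≈ 0.1470+1.2005+0.0000+0.2000 ≈ 1.5475 m = S ✓

v_R_max = 49/20 m/s = 2.4500 m/s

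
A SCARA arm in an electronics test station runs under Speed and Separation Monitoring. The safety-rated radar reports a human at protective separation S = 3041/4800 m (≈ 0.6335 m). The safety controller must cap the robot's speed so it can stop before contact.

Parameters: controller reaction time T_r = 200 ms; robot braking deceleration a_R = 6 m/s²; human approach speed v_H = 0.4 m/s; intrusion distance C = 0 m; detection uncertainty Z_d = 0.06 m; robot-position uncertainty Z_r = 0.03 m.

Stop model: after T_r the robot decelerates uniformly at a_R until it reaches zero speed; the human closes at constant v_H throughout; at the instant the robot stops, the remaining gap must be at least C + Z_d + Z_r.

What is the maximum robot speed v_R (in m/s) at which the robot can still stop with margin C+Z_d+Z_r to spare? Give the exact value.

collect terms ⇒ (1/12)·v_R² + (4/15)·v_R + (-89/192) = 0
  disc = (4/15)² − 4·(1/12)·(-89/192) = 361/1600 ; √disc = 19/40
  v_R = (−(4/15) + 19/40) / (2·(1/12)) = 5/4 m/s
check:
braking lasts T_s = (5/4)/6 = 0.2083 s
robot in T_r: 1.2500·0.2000 = 0.2500 m
robot under decel: 1.2500²/(2·6.0000) = 0.1302 m
person approaches 0.4000·(0.2000+0.2083) = 0.1633 m
residual clearance needed = 0.0000+0.0600+0.0300 = 0.0900 m
sum ≈ 0.2500+0.1302+0.1633+0.0900 ≈ 0.6335 m = S ✓

v_R_max = 5/4 m/s = 1.2500 m/s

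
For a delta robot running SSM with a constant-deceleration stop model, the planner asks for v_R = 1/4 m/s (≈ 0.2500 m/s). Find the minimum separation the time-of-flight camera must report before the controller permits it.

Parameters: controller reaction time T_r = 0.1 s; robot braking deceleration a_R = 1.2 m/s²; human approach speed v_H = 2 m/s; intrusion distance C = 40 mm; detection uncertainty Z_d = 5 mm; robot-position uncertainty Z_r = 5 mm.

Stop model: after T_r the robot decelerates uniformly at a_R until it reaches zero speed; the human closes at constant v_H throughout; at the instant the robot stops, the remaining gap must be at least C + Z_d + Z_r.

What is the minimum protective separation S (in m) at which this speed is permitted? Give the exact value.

braking lasts T_s = (1/4)/(6/5) = 0.2083 s
reaction-phase robot travel = 0.2500·0.1000 = 0.0250 m
braking distance = 0.2500²/(2·1.2000) = 0.0260 m
human closes 2.0000·0.3083 = 0.6167 m
margins: 0.0400+0.0050+0.0050 = 0.0500 m
S_min ≈ 0.0250+0.0260+0.6167+0.0500  ⇒  S_min = 689/960 m

S_min = 689/960 m = 0.7177 m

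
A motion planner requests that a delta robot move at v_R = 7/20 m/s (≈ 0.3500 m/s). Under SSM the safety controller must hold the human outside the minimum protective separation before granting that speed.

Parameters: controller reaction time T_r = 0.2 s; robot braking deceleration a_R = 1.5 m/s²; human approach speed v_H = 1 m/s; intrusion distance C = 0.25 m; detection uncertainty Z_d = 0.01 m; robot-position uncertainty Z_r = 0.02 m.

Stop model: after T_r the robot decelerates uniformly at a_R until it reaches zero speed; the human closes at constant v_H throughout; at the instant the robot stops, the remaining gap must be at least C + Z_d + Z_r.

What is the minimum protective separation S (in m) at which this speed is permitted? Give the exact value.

stop time T_s = (7/20)/(3/2) = 0.2333 s
robot in T_r: 0.3500·0.2000 = 0.0700 m
robot covers 0.3500·0.2333 − ½·1.5000·0.2333² = 0.0408 m while stopping
person approaches 1.0000·(0.2000+0.2333) = 0.4333 m
C+Z_d+Z_r = 0.2500+0.0100+0.0200 = 0.2800 m
S_min ≈ 0.0700+0.0408+0.4333+0.2800  ⇒  S_min = 989/1200 m

S_min = 989/1200 m = 0.8242 m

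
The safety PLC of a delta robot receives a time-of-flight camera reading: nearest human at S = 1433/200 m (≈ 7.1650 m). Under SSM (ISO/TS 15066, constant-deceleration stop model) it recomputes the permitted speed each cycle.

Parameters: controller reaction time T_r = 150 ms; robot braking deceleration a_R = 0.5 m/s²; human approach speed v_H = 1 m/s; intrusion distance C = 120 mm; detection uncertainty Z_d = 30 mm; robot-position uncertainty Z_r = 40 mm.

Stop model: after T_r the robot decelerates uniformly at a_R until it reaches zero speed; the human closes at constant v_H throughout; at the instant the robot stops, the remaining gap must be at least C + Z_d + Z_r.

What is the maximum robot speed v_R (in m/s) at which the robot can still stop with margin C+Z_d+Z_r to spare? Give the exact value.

v_R_max = 7/4 m/s = 1.7500 m/s

at the boundary: (1)·v² + (43/20)·v + (-273/40) = 0
  disc = (43/20)² − 4·(1)·(-273/40) = 12769/400 ; √disc = 113/20
  v_R = (−(43/20) + 113/20) / (2·(1)) = 7/4 m/s
check:
T_s = v_R/a_R = (7/4)/(1/2) = 3.5000 s
robot covers v_R·T_r = 1.7500·0.1500 = 0.2625 m before braking
robot under decel: 1.7500²/(2·0.5000) = 3.0625 m
human over T_r+T_s: 1.0000·(0.1500+3.5000) = 3.6500 m
residual clearance needed = 0.1200+0.0300+0.0400 = 0.1900 m
sum ≈ 0.2625+3.0625+3.6500+0.1900 ≈ 7.1650 m = S ✓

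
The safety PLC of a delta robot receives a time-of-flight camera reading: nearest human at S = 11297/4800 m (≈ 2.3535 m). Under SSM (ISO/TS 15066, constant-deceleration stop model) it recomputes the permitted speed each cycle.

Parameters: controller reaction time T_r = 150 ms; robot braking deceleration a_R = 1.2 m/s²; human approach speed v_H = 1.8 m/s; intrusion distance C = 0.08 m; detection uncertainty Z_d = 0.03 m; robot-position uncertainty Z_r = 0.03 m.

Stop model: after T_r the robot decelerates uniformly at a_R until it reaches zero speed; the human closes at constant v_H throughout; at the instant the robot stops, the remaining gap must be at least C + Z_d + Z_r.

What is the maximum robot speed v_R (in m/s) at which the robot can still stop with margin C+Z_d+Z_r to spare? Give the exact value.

at the boundary: (5/12)·v² + (33/20)·v + (-9329/4800) = 0
  disc = (33/20)² − 4·(5/12)·(-9329/4800) = 85849/14400 ; √disc = 293/120
  v_R = (−(33/20) + 293/120) / (2·(5/12)) = 19/20 m/s
check:
T_s = v_R/a_R = (19/20)/(6/5) = 0.7917 s
robot in T_r: 0.9500·0.1500 = 0.1425 m
robot under decel: 0.9500²/(2·1.2000) = 0.3760 m
person approaches 1.8000·(0.1500+0.7917) = 1.6950 m
C+Z_d+Z_r = 0.0800+0.0300+0.0300 = 0.1400 m
sum ≈ 0.1425+0.3760+1.6950+0.1400 ≈ 2.3535 m = S ✓

v_R_max = 19/20 m/s = 0.9500 m/s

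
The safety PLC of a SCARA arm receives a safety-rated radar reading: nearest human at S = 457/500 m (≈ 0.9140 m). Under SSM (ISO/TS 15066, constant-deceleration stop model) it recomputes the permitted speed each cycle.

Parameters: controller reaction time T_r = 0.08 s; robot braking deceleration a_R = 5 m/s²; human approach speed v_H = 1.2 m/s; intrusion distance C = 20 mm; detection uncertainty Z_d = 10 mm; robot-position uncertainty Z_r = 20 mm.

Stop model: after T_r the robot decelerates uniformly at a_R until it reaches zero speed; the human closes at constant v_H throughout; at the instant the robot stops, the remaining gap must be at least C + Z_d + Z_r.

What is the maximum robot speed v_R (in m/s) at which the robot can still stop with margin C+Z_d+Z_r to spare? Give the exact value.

quadratic (1/10)·v² + (8/25)·v + (-96/125) = 0
  disc = (8/25)² − 4·(1/10)·(-96/125) = 256/625 ; √disc = 16/25
  v_R = (−(8/25) + 16/25) / (2·(1/10)) = 8/5 m/s
check:
stop time T_s = (8/5)/5 = 0.3200 s
robot in T_r: 1.6000·0.0800 = 0.1280 m
robot covers 1.6000·0.3200 − ½·5.0000·0.3200² = 0.2560 m while stopping
human over T_r+T_s: 1.2000·(0.0800+0.3200) = 0.4800 m
residual clearance needed = 0.0200+0.0100+0.0200 = 0.0500 m
sum ≈ 0.1280+0.2560+0.4800+0.0500 ≈ 0.9140 m = S ✓

v_R_max = 8/5 m/s = 1.6000 m/s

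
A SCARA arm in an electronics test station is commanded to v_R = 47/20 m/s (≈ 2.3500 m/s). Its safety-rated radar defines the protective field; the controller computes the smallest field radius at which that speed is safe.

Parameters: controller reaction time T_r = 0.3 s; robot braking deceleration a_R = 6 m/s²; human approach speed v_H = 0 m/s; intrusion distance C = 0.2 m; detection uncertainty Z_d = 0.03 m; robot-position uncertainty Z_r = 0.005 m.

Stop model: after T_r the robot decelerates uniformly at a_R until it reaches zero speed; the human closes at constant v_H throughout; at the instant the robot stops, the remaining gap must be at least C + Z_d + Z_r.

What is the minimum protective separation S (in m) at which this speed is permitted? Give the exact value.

S_min = 6721/4800 m = 1.4002 m

stop time T_s = (47/20)/6 = 0.3917 s
robot in T_r: 2.3500·0.3000 = 0.7050 m
robot under decel: 2.3500²/(2·6.0000) = 0.4602 m
human over T_r+T_s: 0.0000·(0.3000+0.3917) = 0.0000 m
margins: 0.2000+0.0300+0.0050 = 0.2350 m
S_min ≈ 0.7050+0.4602+0.0000+0.2350  ⇒  S_min = 6721/4800 m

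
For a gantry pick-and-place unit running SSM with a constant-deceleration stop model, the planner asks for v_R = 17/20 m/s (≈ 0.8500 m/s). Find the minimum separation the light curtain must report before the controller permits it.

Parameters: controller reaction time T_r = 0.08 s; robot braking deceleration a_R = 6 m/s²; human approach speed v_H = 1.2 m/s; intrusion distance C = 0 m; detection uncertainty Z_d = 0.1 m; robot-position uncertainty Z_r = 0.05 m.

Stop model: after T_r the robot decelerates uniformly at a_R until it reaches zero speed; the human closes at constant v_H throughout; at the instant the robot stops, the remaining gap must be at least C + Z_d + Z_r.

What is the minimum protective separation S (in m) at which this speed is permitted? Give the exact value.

S_min = 13061/24000 m = 0.5442 m

T_s = v_R/a_R = (17/20)/6 = 0.1417 s
robot in T_r: 0.8500·0.0800 = 0.0680 m
robot covers 0.8500·0.1417 − ½·6.0000·0.1417² = 0.0602 m while stopping
person approaches 1.2000·(0.0800+0.1417) = 0.2660 m
residual clearance needed = 0.0000+0.1000+0.0500 = 0.1500 m
S_min ≈ 0.0680+0.0602+0.2660+0.1500  ⇒  S_min = 13061/24000 m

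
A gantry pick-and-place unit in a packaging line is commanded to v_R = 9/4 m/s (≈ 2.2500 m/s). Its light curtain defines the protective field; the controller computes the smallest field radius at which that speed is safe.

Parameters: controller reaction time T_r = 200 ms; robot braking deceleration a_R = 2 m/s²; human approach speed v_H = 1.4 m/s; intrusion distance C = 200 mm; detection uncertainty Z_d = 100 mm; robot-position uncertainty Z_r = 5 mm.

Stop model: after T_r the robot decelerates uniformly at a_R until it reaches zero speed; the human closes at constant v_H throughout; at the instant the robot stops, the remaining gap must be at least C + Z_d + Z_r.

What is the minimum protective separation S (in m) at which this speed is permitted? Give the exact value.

braking lasts T_s = (9/4)/2 = 1.1250 s
robot in T_r: 2.2500·0.2000 = 0.4500 m
robot covers 2.2500·1.1250 − ½·2.0000·1.1250² = 1.2656 m while stopping
person approaches 1.4000·(0.2000+1.1250) = 1.8550 m
margins: 0.2000+0.1000+0.0050 = 0.3050 m
S_min ≈ 0.4500+1.2656+1.8550+0.3050  ⇒  S_min = 6201/1600 m

S_min = 6201/1600 m = 3.8756 m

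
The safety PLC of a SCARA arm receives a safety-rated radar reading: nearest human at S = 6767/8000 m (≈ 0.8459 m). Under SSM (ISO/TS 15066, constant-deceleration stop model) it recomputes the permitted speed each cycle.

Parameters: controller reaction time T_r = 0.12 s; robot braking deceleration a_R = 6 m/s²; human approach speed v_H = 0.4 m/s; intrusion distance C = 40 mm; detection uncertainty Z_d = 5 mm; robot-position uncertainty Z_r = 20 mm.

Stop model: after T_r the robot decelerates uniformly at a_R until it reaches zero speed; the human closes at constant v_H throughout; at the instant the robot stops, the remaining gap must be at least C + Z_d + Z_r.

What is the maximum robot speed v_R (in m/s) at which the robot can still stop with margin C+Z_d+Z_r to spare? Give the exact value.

collect terms ⇒ (1/12)·v_R² + (14/75)·v_R + (-5863/8000) = 0
  disc = (14/75)² − 4·(1/12)·(-5863/8000) = 100489/360000 ; √disc = 317/600
  v_R = (−(14/75) + 317/600) / (2·(1/12)) = 41/20 m/s
check:
T_s = v_R/a_R = (41/20)/6 = 0.3417 s
robot covers v_R·T_r = 2.0500·0.1200 = 0.2460 m before braking
robot under decel: 2.0500²/(2·6.0000) = 0.3502 m
human over T_r+T_s: 0.4000·(0.1200+0.3417) = 0.1847 m
margins: 0.0400+0.0050+0.0200 = 0.0650 m
sum ≈ 0.2460+0.3502+0.1847+0.0650 ≈ 0.8459 m = S ✓

v_R_max = 41/20 m/s = 2.0500 m/s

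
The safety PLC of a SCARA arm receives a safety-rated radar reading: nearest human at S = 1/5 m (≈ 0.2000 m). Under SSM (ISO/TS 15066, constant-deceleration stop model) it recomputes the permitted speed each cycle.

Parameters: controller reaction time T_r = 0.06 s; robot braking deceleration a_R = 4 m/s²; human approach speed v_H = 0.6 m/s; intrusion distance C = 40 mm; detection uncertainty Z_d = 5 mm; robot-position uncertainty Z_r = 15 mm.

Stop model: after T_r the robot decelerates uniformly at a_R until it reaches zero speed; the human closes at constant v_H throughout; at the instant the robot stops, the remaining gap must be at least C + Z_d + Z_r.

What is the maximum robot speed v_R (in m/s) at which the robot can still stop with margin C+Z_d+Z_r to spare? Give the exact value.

at the boundary: (1/8)·v² + (21/100)·v + (-13/125) = 0
  disc = (21/100)² − 4·(1/8)·(-13/125) = 961/10000 ; √disc = 31/100
  v_R = (−(21/100) + 31/100) / (2·(1/8)) = 2/5 m/s
check:
stop time T_s = (2/5)/4 = 0.1000 s
reaction-phase robot travel = 0.4000·0.0600 = 0.0240 m
robot under decel: 0.4000²/(2·4.0000) = 0.0200 m
human closes 0.6000·0.1600 = 0.0960 m
C+Z_d+Z_r = 0.0400+0.0050+0.0150 = 0.0600 m
sum ≈ 0.0240+0.0200+0.0960+0.0600 ≈ 0.2000 m = S ✓

v_R_max = 2/5 m/s = 0.4000 m/s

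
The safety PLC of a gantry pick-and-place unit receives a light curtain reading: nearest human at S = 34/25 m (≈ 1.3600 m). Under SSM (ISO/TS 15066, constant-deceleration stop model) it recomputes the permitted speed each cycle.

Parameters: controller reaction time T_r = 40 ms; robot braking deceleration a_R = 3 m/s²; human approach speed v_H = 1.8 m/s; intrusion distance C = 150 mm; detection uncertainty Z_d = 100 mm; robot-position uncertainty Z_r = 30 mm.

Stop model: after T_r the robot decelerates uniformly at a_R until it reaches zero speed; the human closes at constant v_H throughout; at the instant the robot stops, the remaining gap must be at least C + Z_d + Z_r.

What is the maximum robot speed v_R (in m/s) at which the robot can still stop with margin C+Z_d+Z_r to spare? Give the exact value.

v_R_max = 6/5 m/s = 1.2000 m/s

collect terms ⇒ (1/6)·v_R² + (16/25)·v_R + (-126/125) = 0
  disc = (16/25)² − 4·(1/6)·(-126/125) = 676/625 ; √disc = 26/25
  v_R = (−(16/25) + 26/25) / (2·(1/6)) = 6/5 m/s
check:
stop time T_s = (6/5)/3 = 0.4000 s
robot covers v_R·T_r = 1.2000·0.0400 = 0.0480 m before braking
robot under decel: 1.2000²/(2·3.0000) = 0.2400 m
human closes 1.8000·0.4400 = 0.7920 m
residual clearance needed = 0.1500+0.1000+0.0300 = 0.2800 m
sum ≈ 0.0480+0.2400+0.7920+0.2800 ≈ 1.3600 m = S ✓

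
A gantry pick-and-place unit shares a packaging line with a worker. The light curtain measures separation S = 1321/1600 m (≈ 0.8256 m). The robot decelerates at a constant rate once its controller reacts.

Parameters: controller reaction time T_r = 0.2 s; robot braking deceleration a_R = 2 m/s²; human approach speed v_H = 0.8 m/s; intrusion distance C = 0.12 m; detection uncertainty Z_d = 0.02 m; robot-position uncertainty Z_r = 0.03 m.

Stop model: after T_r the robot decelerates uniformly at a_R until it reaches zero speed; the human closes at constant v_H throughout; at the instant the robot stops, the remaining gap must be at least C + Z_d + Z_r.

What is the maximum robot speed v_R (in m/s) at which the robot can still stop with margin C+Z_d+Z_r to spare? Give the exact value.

v_R_max = 13/20 m/s = 0.6500 m/s

collect terms ⇒ (1/4)·v_R² + (3/5)·v_R + (-793/1600) = 0
  disc = (3/5)² − 4·(1/4)·(-793/1600) = 1369/1600 ; √disc = 37/40
  v_R = (−(3/5) + 37/40) / (2·(1/4)) = 13/20 m/s
check:
braking lasts T_s = (13/20)/2 = 0.3250 s
reaction-phase robot travel = 0.6500·0.2000 = 0.1300 m
braking distance = 0.6500²/(2·2.0000) = 0.1056 m
human closes 0.8000·0.5250 = 0.4200 m
residual clearance needed = 0.1200+0.0200+0.0300 = 0.1700 m
sum ≈ 0.1300+0.1056+0.4200+0.1700 ≈ 0.8256 m = S ✓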